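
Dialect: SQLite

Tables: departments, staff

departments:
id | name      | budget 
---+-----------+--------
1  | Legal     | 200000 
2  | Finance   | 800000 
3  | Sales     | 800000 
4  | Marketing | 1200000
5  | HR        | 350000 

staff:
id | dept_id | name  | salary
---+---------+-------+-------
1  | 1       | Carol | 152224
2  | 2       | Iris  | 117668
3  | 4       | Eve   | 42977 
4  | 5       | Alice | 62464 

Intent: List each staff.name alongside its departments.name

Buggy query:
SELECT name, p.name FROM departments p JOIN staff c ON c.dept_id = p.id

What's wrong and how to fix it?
Bug: 'name' exists in both joined tables, so the database can't tell which one is meant

Fix: Qualify the column with its table alias (c.name)

Corrected query:
SELECT c.name, p.name FROM departments p JOIN staff c ON c.dept_id = p.id

Result:
name  | name     
------+----------
Carol | Legal    
Iris  | Finance  
Eve   | Marketing
Alice | HR       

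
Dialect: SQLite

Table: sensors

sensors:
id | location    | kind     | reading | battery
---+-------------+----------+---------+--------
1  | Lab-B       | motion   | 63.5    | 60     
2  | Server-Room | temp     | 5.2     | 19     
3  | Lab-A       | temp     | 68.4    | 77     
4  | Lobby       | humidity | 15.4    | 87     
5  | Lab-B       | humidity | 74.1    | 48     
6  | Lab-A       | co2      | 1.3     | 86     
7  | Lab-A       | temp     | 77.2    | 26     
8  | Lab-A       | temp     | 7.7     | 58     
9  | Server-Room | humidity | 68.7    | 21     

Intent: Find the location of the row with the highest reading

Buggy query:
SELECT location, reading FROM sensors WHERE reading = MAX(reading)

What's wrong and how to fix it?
Bug: WHERE is evaluated per row; an aggregate over the whole table isn't defined there

Fix: Wrap MAX in a scalar subquery so WHERE compares against a single value

Corrected query:
SELECT location, reading FROM sensors WHERE reading = (SELECT MAX(reading) FROM sensors)

Result:
location | reading
---------+--------
Lab-A    | 77.2   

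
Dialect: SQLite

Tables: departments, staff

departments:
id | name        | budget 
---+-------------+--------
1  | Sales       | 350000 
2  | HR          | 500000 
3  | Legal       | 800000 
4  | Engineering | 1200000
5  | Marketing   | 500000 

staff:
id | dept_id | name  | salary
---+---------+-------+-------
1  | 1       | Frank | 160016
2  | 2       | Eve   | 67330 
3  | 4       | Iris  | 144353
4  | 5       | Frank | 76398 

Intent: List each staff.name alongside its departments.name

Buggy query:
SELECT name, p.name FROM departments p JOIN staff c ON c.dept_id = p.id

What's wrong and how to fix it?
Bug: Both tables have a 'name' column; the unqualified reference is ambiguous

Fix: Qualify the column with its table alias (c.name)

Corrected query:
SELECT c.name, p.name FROM departments p JOIN staff c ON c.dept_id = p.id

Result:
name  | name       
------+------------
Frank | Sales      
Eve   | HR         
Iris  | Engineering
Frank | Marketing  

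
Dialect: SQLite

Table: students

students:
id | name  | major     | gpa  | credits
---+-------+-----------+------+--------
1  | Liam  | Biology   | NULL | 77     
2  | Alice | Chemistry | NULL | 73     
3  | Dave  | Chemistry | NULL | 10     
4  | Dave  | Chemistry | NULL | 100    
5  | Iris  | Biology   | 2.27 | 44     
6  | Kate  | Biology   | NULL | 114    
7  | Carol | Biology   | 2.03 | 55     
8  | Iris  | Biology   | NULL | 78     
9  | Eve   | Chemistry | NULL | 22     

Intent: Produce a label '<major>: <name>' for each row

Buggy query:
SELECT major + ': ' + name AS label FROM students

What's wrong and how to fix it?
Bug: SQLite uses || for string concatenation; + coerces text to numbers (yielding 0)

Fix: Replace + with || to concatenate text

Corrected query:
SELECT major || ': ' || name AS label FROM students

Result:
label           
----------------
Biology: Liam   
Chemistry: Alice
Chemistry: Dave 
Chemistry: Dave 
Biology: Iris   
Biology: Kate   
Biology: Carol  
Biology: Iris   
Chemistry: Eve  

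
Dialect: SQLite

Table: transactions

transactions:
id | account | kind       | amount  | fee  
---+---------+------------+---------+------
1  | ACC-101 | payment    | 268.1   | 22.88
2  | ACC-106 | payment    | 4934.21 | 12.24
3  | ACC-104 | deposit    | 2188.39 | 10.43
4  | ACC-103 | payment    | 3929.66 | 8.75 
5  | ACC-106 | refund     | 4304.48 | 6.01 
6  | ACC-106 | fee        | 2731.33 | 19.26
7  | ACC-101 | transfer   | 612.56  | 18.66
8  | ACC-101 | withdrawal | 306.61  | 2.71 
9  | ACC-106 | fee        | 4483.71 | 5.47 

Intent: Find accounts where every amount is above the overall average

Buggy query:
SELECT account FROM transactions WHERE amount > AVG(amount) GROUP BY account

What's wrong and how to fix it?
Bug: WHERE evaluates per row before aggregation, so AVG() is unavailable

Fix: Compute the overall average in a scalar subquery and compare each group's MIN against it in HAVING

Corrected query:
SELECT account FROM transactions GROUP BY account HAVING MIN(amount) > (SELECT AVG(amount) FROM transactions)

Result:
account
-------
ACC-103
ACC-106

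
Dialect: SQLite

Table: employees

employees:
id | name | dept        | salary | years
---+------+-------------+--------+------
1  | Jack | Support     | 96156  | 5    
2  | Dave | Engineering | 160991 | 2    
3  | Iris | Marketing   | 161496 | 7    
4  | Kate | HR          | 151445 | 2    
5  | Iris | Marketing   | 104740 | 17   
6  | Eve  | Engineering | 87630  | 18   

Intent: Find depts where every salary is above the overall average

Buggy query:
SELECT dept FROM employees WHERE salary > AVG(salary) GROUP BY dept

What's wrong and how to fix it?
Bug: WHERE evaluates per row before aggregation, so AVG() is unavailable

Fix: Compute the overall average in a scalar subquery and compare each group's MIN against it in HAVING

Corrected query:
SELECT dept FROM employees GROUP BY dept HAVING MIN(salary) > (SELECT AVG(salary) FROM employees)

Result:
dept
----
HR  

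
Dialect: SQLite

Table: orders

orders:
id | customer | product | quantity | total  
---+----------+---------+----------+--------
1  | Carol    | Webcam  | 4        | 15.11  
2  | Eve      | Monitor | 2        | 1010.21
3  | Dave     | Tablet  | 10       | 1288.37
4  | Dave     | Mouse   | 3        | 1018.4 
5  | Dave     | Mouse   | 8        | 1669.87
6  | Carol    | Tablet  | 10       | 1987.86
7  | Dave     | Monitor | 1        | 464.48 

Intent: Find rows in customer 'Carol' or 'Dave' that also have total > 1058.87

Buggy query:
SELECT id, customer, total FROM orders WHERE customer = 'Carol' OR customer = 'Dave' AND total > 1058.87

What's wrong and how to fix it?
Bug: AND binds tighter than OR, so this parses as customer = 'Carol' OR (customer = 'Dave' AND total > 1058.87)

Fix: Add parentheses around the OR so the AND applies to both alternatives

Corrected query:
SELECT id, customer, total FROM orders WHERE (customer = 'Carol' OR customer = 'Dave') AND total > 1058.87

Result:
id | customer | total  
---+----------+--------
3  | Dave     | 1288.37
5  | Dave     | 1669.87
6  | Carol    | 1987.86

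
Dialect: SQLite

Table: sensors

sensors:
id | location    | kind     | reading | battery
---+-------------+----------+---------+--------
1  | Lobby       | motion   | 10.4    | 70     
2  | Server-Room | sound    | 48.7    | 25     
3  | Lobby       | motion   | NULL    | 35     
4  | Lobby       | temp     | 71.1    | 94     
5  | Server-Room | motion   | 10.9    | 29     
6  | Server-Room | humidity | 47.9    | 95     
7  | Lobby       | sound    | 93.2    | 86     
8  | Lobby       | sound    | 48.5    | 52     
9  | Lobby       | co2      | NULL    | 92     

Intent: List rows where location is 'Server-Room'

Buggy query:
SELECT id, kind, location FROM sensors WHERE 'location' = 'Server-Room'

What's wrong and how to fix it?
Bug: Single quotes denote string literals in SQL; the column name is being compared as a constant string

Fix: Reference the column as location without single quotes

Corrected query:
SELECT id, kind, location FROM sensors WHERE location = 'Server-Room'

Result:
id | kind     | location   
---+----------+------------
2  | sound    | Server-Room
5  | motion   | Server-Room
6  | humidity | Server-Room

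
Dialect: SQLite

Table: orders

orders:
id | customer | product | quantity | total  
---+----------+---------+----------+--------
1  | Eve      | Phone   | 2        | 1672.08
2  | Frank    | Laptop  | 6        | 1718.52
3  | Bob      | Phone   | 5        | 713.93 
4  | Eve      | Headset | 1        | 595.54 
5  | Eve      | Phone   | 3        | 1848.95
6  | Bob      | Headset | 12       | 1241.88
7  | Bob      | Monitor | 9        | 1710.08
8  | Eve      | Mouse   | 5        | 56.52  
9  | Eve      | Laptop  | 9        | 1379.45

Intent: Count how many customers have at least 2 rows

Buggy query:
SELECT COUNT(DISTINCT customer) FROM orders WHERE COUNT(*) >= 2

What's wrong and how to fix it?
Bug: COUNT(*) cannot appear in WHERE; the per-group count doesn't exist yet

Fix: Group first with HAVING COUNT(*) >= 2, then COUNT the resulting groups

Corrected query:
SELECT COUNT(*) FROM (SELECT customer FROM orders GROUP BY customer HAVING COUNT(*) >= 2)

Result:
COUNT(*)
--------
2       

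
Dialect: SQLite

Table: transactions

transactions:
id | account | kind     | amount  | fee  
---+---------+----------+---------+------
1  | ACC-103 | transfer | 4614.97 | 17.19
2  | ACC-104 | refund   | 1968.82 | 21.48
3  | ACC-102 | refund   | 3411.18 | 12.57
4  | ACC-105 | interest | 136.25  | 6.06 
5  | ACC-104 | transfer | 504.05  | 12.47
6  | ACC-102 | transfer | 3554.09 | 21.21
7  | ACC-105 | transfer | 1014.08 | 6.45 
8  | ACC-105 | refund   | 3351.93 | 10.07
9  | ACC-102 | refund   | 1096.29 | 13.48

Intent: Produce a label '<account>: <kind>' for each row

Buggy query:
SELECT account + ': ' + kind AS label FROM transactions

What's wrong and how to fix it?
Bug: SQLite uses || for string concatenation; + coerces text to numbers (yielding 0)

Fix: Replace + with || to concatenate text

Corrected query:
SELECT account || ': ' || kind AS label FROM transactions

Result:
label            
-----------------
ACC-103: transfer
ACC-104: refund  
ACC-102: refund  
ACC-105: interest
ACC-104: transfer
ACC-102: transfer
ACC-105: transfer
ACC-105: refund  
ACC-102: refund  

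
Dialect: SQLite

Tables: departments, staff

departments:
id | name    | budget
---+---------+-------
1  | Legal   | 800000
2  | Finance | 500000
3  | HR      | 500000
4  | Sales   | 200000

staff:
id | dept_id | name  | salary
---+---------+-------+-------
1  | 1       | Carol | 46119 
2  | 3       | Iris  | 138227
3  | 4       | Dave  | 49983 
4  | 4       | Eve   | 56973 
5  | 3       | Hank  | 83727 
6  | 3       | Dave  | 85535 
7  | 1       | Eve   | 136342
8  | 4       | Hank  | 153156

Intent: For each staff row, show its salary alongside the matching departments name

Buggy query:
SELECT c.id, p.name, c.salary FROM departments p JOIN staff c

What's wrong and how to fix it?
Bug: JOIN with no ON clause produces a cartesian product; every staff row pairs with every departments row

Fix: Specify the join condition linking the foreign key to the parent id

Corrected query:
SELECT c.id, p.name, c.salary FROM departments p JOIN staff c ON c.dept_id = p.id

Result:
id | name  | salary
---+-------+-------
1  | Legal | 46119 
2  | HR    | 138227
3  | Sales | 49983 
4  | Sales | 56973 
5  | HR    | 83727 
6  | HR    | 85535 
7  | Legal | 136342
8  | Sales | 153156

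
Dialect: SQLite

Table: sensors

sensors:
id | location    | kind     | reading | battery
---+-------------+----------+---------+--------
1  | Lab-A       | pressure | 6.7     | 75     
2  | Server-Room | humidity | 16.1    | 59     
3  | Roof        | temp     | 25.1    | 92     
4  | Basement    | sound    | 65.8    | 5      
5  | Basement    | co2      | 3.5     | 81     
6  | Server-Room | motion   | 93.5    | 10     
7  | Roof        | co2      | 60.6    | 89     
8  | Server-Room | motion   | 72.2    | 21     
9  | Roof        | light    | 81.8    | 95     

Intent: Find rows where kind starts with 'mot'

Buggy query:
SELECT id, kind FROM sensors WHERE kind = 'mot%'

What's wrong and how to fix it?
Bug: '=' compares the literal string including the % character; pattern matching needs LIKE

Fix: Replace '=' with LIKE so 'mot%' is treated as a pattern

Corrected query:
SELECT id, kind FROM sensors WHERE kind LIKE 'mot%'

Result:
id | kind  
---+-------
6  | motion
8  | motion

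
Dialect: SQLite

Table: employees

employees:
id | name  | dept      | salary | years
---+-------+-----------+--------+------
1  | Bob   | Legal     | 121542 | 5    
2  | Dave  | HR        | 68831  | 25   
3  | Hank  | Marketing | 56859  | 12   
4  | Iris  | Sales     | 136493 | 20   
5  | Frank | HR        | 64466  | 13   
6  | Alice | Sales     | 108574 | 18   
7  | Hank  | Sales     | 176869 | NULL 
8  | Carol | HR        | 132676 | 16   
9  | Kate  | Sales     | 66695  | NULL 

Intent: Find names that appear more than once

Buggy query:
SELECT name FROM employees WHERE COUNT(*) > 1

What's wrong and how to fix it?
Bug: COUNT(*) is an aggregate and cannot be used in WHERE

Fix: GROUP BY name, then filter groups with HAVING COUNT(*) > 1

Corrected query:
SELECT name FROM employees GROUP BY name HAVING COUNT(*) > 1

Result:
name
----
Hank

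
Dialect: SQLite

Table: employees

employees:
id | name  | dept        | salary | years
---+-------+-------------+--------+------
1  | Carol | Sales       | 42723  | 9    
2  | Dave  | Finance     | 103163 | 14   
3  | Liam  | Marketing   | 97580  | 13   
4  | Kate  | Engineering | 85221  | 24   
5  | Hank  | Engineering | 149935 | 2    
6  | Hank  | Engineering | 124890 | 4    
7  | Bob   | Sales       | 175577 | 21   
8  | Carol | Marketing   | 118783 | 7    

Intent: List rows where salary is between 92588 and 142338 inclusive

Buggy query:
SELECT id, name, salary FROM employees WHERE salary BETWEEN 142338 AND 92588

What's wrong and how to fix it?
Bug: The bounds are reversed; BETWEEN a AND b requires a <= b to match anything

Fix: Swap the bounds so the smaller value comes first

Corrected query:
SELECT id, name, salary FROM employees WHERE salary BETWEEN 92588 AND 142338

Result:
id | name  | salary
---+-------+-------
2  | Dave  | 103163
3  | Liam  | 97580 
6  | Hank  | 124890
8  | Carol | 118783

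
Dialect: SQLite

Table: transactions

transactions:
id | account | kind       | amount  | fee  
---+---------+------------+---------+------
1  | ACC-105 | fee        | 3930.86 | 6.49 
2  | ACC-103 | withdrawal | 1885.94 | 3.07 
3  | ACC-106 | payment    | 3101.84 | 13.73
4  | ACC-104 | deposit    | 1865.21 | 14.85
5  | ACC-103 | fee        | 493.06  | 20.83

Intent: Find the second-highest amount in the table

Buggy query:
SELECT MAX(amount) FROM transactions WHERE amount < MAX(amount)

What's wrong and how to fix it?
Bug: MAX(amount) on the right of the comparison is an aggregate-in-WHERE error

Fix: Compute the overall MAX in a subquery, then take MAX of rows below it

Corrected query:
SELECT MAX(amount) FROM transactions WHERE amount < (SELECT MAX(amount) FROM transactions)

Result:
MAX(amount)
-----------
3101.84    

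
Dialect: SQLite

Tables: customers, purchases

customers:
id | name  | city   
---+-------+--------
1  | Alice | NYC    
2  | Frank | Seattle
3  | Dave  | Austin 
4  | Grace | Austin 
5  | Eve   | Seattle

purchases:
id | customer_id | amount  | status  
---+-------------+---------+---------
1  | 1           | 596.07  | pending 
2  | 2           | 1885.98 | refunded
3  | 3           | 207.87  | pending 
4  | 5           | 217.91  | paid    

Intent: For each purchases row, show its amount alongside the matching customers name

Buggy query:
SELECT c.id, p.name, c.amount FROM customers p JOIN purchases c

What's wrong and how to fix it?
Bug: JOIN with no ON clause produces a cartesian product; every purchases row pairs with every customers row

Fix: Specify the join condition linking the foreign key to the parent id

Corrected query:
SELECT c.id, p.name, c.amount FROM customers p JOIN purchases c ON c.customer_id = p.id

Result:
id | name  | amount 
---+-------+--------
1  | Alice | 596.07 
2  | Frank | 1885.98
3  | Dave  | 207.87 
4  | Eve   | 217.91 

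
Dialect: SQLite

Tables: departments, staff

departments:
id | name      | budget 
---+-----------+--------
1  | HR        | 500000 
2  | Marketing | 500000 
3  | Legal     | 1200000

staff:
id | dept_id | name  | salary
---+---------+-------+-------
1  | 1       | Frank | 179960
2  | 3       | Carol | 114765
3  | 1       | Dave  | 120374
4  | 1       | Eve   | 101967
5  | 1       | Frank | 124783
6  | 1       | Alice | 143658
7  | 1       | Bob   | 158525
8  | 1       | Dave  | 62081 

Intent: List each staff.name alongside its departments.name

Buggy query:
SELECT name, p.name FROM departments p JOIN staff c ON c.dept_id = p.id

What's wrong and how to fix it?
Bug: Both tables have a 'name' column; the unqualified reference is ambiguous

Fix: Prefix ambiguous columns with the table alias

Corrected query:
SELECT c.name, p.name FROM departments p JOIN staff c ON c.dept_id = p.id

Result:
name  | name 
------+------
Frank | HR   
Carol | Legal
Dave  | HR   
Eve   | HR   
Frank | HR   
Alice | HR   
Bob   | HR   
Dave  | HR   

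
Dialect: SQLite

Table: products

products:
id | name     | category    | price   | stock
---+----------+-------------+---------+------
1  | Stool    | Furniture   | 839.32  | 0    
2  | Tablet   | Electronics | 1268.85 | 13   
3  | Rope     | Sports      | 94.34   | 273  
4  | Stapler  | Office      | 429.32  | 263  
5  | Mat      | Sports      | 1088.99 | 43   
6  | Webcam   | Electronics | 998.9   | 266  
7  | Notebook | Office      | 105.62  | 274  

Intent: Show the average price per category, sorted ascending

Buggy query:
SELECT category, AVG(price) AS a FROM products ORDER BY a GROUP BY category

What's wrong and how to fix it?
Bug: GROUP BY must precede ORDER BY

Fix: Move ORDER BY to the end, after GROUP BY

Corrected query:
SELECT category, AVG(price) AS a FROM products GROUP BY category ORDER BY a

Result:
category    | a       
------------+---------
Office      | 267.47  
Sports      | 591.665 
Furniture   | 839.32  
Electronics | 1133.875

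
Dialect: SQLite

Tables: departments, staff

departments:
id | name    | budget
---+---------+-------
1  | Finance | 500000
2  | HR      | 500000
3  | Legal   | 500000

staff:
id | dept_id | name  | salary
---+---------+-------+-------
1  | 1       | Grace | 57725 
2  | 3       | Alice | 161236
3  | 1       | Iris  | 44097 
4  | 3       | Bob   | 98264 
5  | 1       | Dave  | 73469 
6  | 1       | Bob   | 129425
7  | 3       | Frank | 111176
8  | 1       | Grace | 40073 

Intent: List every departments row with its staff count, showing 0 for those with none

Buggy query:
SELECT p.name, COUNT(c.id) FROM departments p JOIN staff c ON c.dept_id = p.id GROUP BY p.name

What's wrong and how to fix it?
Bug: INNER JOIN drops departments rows that have no matching staff rows

Fix: Use LEFT JOIN so parents without children still appear (COUNT(c.id) gives 0)

Corrected query:
SELECT p.name, COUNT(c.id) FROM departments p LEFT JOIN staff c ON c.dept_id = p.id GROUP BY p.name

Result:
name    | COUNT(c.id)
--------+------------
Finance | 5          
HR      | 0          
Legal   | 3          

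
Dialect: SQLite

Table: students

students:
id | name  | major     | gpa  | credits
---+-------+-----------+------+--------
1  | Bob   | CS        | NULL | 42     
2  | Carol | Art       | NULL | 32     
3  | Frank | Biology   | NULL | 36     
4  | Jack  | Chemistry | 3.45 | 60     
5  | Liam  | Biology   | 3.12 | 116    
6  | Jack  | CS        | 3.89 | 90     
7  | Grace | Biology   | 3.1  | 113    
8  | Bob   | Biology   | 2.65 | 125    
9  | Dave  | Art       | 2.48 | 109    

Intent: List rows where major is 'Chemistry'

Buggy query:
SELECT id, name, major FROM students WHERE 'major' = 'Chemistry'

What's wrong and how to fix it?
Bug: Single quotes denote string literals in SQL; the column name is being compared as a constant string

Fix: Remove the quotes around the column name (or use double quotes for an identifier)

Corrected query:
SELECT id, name, major FROM students WHERE major = 'Chemistry'

Result:
id | name | major    
---+------+----------
4  | Jack | Chemistry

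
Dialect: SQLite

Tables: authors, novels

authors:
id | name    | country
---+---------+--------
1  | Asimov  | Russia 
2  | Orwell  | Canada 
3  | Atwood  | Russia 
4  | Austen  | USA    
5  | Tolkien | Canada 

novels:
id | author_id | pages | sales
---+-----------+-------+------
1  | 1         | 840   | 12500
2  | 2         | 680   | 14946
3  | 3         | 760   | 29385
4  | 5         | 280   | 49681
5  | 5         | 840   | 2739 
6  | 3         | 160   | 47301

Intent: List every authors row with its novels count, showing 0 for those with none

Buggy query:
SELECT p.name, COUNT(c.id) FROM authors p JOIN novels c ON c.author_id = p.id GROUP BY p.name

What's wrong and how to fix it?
Bug: An inner join excludes parents with zero children

Fix: Switch to LEFT JOIN to retain unmatched parent rows

Corrected query:
SELECT p.name, COUNT(c.id) FROM authors p LEFT JOIN novels c ON c.author_id = p.id GROUP BY p.name

Result:
name    | COUNT(c.id)
--------+------------
Asimov  | 1          
Atwood  | 2          
Austen  | 0          
Orwell  | 1          
Tolkien | 2          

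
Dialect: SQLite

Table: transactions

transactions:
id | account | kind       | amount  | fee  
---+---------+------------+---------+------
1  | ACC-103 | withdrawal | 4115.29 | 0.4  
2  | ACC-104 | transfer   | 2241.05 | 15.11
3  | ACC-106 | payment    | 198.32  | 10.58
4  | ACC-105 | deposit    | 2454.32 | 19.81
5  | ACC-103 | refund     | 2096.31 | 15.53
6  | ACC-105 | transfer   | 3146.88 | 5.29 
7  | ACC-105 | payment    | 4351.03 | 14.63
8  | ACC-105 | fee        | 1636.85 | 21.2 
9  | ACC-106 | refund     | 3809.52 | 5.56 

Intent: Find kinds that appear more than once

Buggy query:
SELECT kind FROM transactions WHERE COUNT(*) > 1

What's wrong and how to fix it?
Bug: COUNT(*) is an aggregate and cannot be used in WHERE

Fix: Group first, then use HAVING for the count condition

Corrected query:
SELECT kind FROM transactions GROUP BY kind HAVING COUNT(*) > 1

Result:
kind    
--------
payment 
refund  
transfer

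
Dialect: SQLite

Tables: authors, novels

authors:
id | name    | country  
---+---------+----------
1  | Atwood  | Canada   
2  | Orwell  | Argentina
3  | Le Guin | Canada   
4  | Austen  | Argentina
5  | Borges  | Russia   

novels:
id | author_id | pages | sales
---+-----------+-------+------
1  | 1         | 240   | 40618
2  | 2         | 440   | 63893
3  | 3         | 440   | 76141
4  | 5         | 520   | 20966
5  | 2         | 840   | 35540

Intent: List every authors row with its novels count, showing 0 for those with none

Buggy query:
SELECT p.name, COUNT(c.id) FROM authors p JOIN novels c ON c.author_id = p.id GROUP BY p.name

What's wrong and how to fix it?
Bug: INNER JOIN drops authors rows that have no matching novels rows

Fix: Switch to LEFT JOIN to retain unmatched parent rows

Corrected query:
SELECT p.name, COUNT(c.id) FROM authors p LEFT JOIN novels c ON c.author_id = p.id GROUP BY p.name

Result:
name    | COUNT(c.id)
--------+------------
Atwood  | 1          
Austen  | 0          
Borges  | 1          
Le Guin | 1          
Orwell  | 2          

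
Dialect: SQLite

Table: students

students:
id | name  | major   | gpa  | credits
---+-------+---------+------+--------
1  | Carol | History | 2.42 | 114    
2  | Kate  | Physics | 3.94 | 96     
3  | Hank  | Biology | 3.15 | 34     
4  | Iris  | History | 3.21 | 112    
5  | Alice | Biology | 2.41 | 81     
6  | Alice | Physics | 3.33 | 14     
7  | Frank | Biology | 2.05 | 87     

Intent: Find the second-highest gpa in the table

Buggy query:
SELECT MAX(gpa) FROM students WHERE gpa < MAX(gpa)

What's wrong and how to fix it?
Bug: The inner MAX is an aggregate inside WHERE, which is not allowed

Fix: Put the inner MAX in a scalar subquery

Corrected query:
SELECT MAX(gpa) FROM students WHERE gpa < (SELECT MAX(gpa) FROM students)

Result:
MAX(gpa)
--------
3.33    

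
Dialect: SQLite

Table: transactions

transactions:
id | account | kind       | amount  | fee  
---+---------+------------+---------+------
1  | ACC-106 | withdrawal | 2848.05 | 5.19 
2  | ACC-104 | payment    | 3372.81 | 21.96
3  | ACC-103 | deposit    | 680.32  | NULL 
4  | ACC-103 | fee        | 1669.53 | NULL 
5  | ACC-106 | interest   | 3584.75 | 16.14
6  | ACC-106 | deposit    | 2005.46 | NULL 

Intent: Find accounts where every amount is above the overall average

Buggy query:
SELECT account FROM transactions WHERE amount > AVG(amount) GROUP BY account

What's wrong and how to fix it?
Bug: AVG() is an aggregate; it can't sit directly in WHERE

Fix: Use a subquery for AVG and a HAVING MIN(...) filter so the condition holds for every row in the group

Corrected query:
SELECT account FROM transactions GROUP BY account HAVING MIN(amount) > (SELECT AVG(amount) FROM transactions)

Result:
account
-------
ACC-104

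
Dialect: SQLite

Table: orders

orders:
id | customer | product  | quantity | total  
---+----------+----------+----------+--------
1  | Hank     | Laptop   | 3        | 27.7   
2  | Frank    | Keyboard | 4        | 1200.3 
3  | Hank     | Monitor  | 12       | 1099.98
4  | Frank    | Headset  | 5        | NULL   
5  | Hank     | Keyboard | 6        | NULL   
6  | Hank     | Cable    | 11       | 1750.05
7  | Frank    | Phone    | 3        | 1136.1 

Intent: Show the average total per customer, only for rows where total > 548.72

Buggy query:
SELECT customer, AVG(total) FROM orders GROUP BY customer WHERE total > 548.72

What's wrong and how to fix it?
Bug: Row-level WHERE must come before GROUP BY in the clause order

Fix: Place WHERE between FROM and GROUP BY

Corrected query:
SELECT customer, AVG(total) FROM orders WHERE total > 548.72 GROUP BY customer

Result:
customer | AVG(total)
---------+-----------
Frank    | 1168.2    
Hank     | 1425.015  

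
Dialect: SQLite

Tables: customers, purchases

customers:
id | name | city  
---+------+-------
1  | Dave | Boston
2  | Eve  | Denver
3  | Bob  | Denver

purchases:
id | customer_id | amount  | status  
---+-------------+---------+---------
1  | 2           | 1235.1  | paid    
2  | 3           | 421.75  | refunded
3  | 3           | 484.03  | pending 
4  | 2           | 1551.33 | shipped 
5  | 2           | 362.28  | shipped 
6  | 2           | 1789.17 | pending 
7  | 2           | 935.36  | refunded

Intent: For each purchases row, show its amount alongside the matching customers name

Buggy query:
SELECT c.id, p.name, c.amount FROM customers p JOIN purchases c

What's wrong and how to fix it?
Bug: JOIN with no ON clause produces a cartesian product; every purchases row pairs with every customers row

Fix: Specify the join condition linking the foreign key to the parent id

Corrected query:
SELECT c.id, p.name, c.amount FROM customers p JOIN purchases c ON c.customer_id = p.id

Result:
id | name | amount 
---+------+--------
1  | Eve  | 1235.1 
2  | Bob  | 421.75 
3  | Bob  | 484.03 
4  | Eve  | 1551.33
5  | Eve  | 362.28 
6  | Eve  | 1789.17
7  | Eve  | 935.36 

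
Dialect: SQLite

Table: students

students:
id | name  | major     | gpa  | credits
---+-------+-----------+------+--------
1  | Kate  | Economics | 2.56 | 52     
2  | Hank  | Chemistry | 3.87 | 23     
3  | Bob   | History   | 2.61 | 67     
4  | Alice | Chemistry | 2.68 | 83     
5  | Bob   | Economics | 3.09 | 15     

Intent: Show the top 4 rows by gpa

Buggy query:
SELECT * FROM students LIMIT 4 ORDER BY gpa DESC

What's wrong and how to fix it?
Bug: ORDER BY cannot follow LIMIT; LIMIT is the final clause

Fix: Swap the clauses: ORDER BY first, then LIMIT

Corrected query:
SELECT * FROM students ORDER BY gpa DESC LIMIT 4

Result:
id | name  | major     | gpa  | credits
---+-------+-----------+------+--------
2  | Hank  | Chemistry | 3.87 | 23     
5  | Bob   | Economics | 3.09 | 15     
4  | Alice | Chemistry | 2.68 | 83     
3  | Bob   | History   | 2.61 | 67     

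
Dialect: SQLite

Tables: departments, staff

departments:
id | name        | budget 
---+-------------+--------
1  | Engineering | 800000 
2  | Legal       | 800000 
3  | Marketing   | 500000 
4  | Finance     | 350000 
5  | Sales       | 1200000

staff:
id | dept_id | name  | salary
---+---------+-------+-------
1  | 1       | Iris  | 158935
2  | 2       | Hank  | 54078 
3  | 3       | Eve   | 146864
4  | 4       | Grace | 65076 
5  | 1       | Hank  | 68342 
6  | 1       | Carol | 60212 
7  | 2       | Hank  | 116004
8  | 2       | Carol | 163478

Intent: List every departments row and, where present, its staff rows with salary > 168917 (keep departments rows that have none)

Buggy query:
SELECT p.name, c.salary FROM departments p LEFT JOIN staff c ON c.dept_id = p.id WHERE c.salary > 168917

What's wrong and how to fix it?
Bug: A WHERE condition on the right-hand table after LEFT JOIN drops unmatched parents

Fix: Move the right-table condition into the ON clause so unmatched parents are kept

Corrected query:
SELECT p.name, c.salary FROM departments p LEFT JOIN staff c ON c.dept_id = p.id AND c.salary > 168917

Result:
name        | salary
------------+-------
Engineering | NULL  
Legal       | NULL  
Marketing   | NULL  
Finance     | NULL  
Sales       | NULL  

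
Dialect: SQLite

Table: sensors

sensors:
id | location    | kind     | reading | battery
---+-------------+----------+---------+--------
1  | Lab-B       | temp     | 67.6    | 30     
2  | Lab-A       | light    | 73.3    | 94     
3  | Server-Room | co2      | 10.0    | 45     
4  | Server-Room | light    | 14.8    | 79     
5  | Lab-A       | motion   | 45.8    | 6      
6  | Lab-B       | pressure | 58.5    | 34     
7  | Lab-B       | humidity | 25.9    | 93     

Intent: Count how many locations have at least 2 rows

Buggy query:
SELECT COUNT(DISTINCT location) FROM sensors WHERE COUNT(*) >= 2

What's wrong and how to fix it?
Bug: WHERE filters individual rows, not groups, so a group-level COUNT is invalid there

Fix: Group first with HAVING COUNT(*) >= 2, then COUNT the resulting groups

Corrected query:
SELECT COUNT(*) FROM (SELECT location FROM sensors GROUP BY location HAVING COUNT(*) >= 2)

Result:
COUNT(*)
--------
3       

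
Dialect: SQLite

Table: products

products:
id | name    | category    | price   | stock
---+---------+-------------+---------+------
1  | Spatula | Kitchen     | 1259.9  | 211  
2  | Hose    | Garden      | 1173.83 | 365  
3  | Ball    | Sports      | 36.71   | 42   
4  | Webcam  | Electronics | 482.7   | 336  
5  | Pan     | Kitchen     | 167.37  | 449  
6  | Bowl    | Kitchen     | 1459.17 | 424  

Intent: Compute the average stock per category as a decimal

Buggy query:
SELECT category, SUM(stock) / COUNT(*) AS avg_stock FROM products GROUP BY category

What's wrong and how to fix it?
Bug: SUM(stock) and COUNT(*) are both integers; the division truncates the fractional part

Fix: Multiply by 1.0 (or CAST to REAL) to force floating-point division

Corrected query:
SELECT category, SUM(stock) * 1.0 / COUNT(*) AS avg_stock FROM products GROUP BY category

Result:
category    | avg_stock 
------------+-----------
Electronics | 336       
Garden      | 365       
Kitchen     | 361.333333
Sports      | 42        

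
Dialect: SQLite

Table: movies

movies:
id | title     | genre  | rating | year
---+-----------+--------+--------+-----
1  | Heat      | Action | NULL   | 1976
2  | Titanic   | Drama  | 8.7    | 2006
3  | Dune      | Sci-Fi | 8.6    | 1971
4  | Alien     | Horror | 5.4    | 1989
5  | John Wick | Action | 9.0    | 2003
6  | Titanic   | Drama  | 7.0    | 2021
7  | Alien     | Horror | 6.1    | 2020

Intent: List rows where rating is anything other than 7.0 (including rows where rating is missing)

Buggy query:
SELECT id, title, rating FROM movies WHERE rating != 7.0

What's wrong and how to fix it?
Bug: 'rating != 7.0' is unknown when rating is NULL, so NULL rows are silently excluded

Fix: Handle NULL separately with IS NULL alongside the inequality

Corrected query:
SELECT id, title, rating FROM movies WHERE rating != 7.0 OR rating IS NULL

Result:
id | title     | rating
---+-----------+-------
1  | Heat      | NULL  
2  | Titanic   | 8.7   
3  | Dune      | 8.6   
4  | Alien     | 5.4   
5  | John Wick | 9     
7  | Alien     | 6.1   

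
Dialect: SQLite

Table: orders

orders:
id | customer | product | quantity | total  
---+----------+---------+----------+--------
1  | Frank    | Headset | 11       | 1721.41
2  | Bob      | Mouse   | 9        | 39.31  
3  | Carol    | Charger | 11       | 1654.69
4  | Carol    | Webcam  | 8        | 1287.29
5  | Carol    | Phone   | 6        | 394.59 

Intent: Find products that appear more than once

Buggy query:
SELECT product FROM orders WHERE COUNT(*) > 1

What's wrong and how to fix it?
Bug: COUNT(*) is an aggregate and cannot be used in WHERE

Fix: Group first, then use HAVING for the count condition

Corrected query:
SELECT product FROM orders GROUP BY product HAVING COUNT(*) > 1

Result:
(no rows)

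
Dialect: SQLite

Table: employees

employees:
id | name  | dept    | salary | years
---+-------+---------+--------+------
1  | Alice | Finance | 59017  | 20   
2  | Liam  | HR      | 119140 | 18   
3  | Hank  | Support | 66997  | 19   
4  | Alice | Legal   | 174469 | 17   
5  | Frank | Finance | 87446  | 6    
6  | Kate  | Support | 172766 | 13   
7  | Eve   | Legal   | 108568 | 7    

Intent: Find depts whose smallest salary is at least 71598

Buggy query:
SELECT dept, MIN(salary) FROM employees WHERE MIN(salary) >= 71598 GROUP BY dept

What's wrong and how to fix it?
Bug: Aggregates like MIN are computed per group after WHERE runs

Fix: Replace WHERE with HAVING after the GROUP BY

Corrected query:
SELECT dept, MIN(salary) FROM employees GROUP BY dept HAVING MIN(salary) >= 71598

Result:
dept  | MIN(salary)
------+------------
HR    | 119140     
Legal | 108568     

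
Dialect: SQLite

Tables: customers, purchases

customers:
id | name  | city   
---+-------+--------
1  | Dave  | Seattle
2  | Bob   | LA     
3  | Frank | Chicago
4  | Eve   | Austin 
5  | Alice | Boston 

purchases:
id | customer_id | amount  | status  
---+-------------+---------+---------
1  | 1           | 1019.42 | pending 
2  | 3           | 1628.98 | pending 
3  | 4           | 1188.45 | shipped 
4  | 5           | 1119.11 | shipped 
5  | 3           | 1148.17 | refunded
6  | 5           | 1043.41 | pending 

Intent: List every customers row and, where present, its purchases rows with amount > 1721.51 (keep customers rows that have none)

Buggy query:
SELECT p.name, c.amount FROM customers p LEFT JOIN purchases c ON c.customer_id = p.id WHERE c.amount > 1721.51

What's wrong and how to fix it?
Bug: A WHERE condition on the right-hand table after LEFT JOIN drops unmatched parents

Fix: Put 'c.amount > 1721.51' in the JOIN's ON clause instead of WHERE

Corrected query:
SELECT p.name, c.amount FROM customers p LEFT JOIN purchases c ON c.customer_id = p.id AND c.amount > 1721.51

Result:
name  | amount
------+-------
Dave  | NULL  
Bob   | NULL  
Frank | NULL  
Eve   | NULL  
Alice | NULL  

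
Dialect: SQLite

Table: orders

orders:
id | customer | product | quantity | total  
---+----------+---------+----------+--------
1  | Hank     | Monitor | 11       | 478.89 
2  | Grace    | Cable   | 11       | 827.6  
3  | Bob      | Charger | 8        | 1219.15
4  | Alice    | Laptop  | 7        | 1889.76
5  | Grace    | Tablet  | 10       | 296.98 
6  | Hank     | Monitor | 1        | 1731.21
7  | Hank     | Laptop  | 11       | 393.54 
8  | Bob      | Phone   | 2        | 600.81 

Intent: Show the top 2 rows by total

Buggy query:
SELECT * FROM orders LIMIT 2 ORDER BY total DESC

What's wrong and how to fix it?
Bug: ORDER BY cannot follow LIMIT; LIMIT is the final clause

Fix: Sort with ORDER BY, then apply LIMIT

Corrected query:
SELECT * FROM orders ORDER BY total DESC LIMIT 2

Result:
id | customer | product | quantity | total  
---+----------+---------+----------+--------
4  | Alice    | Laptop  | 7        | 1889.76
6  | Hank     | Monitor | 1        | 1731.21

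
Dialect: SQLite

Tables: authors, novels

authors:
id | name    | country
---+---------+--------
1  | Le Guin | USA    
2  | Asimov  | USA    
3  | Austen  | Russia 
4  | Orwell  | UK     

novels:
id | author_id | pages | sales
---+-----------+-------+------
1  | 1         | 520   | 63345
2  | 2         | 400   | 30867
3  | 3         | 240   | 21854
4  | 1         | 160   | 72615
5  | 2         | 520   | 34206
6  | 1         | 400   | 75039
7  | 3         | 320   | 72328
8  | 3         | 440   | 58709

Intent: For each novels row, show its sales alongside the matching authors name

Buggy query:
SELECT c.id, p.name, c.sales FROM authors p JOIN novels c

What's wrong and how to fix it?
Bug: Missing join condition: each novels row is matched to all authors rows instead of just its own

Fix: Specify the join condition linking the foreign key to the parent id

Corrected query:
SELECT c.id, p.name, c.sales FROM authors p JOIN novels c ON c.author_id = p.id

Result:
id | name    | sales
---+---------+------
1  | Le Guin | 63345
2  | Asimov  | 30867
3  | Austen  | 21854
4  | Le Guin | 72615
5  | Asimov  | 34206
6  | Le Guin | 75039
7  | Austen  | 72328
8  | Austen  | 58709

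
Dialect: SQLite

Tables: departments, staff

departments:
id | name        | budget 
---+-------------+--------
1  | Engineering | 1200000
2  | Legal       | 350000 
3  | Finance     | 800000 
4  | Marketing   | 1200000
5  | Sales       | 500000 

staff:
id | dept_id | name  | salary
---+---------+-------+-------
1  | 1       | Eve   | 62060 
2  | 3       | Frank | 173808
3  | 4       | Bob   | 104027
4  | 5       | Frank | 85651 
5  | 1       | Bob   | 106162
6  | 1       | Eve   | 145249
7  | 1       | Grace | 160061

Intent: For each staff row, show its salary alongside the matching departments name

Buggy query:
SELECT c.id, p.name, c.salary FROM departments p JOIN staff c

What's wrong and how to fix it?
Bug: JOIN with no ON clause produces a cartesian product; every staff row pairs with every departments row

Fix: Specify the join condition linking the foreign key to the parent id

Corrected query:
SELECT c.id, p.name, c.salary FROM departments p JOIN staff c ON c.dept_id = p.id

Result:
id | name        | salary
---+-------------+-------
1  | Engineering | 62060 
2  | Finance     | 173808
3  | Marketing   | 104027
4  | Sales       | 85651 
5  | Engineering | 106162
6  | Engineering | 145249
7  | Engineering | 160061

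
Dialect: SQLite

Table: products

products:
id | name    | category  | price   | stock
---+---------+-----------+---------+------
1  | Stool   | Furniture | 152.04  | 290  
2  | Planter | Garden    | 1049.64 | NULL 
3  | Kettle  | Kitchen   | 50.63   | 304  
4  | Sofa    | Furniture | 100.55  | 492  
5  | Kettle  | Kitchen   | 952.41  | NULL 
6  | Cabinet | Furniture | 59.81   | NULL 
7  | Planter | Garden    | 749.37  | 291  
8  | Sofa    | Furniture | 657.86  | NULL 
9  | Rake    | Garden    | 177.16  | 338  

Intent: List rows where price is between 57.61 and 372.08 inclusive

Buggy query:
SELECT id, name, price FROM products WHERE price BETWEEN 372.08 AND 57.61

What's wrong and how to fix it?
Bug: The bounds are reversed; BETWEEN a AND b requires a <= b to match anything

Fix: Write BETWEEN 57.61 AND 372.08

Corrected query:
SELECT id, name, price FROM products WHERE price BETWEEN 57.61 AND 372.08

Result:
id | name    | price 
---+---------+-------
1  | Stool   | 152.04
4  | Sofa    | 100.55
6  | Cabinet | 59.81 
9  | Rake    | 177.16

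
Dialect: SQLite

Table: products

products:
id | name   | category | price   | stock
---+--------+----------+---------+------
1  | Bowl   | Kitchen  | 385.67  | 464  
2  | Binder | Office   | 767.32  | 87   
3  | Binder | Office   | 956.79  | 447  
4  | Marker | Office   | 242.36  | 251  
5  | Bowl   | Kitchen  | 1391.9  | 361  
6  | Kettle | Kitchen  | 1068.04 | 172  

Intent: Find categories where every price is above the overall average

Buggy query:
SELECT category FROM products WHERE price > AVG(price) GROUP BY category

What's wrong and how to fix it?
Bug: WHERE evaluates per row before aggregation, so AVG() is unavailable

Fix: Use a subquery for AVG and a HAVING MIN(...) filter so the condition holds for every row in the group

Corrected query:
SELECT category FROM products GROUP BY category HAVING MIN(price) > (SELECT AVG(price) FROM products)

Result:
(no rows)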